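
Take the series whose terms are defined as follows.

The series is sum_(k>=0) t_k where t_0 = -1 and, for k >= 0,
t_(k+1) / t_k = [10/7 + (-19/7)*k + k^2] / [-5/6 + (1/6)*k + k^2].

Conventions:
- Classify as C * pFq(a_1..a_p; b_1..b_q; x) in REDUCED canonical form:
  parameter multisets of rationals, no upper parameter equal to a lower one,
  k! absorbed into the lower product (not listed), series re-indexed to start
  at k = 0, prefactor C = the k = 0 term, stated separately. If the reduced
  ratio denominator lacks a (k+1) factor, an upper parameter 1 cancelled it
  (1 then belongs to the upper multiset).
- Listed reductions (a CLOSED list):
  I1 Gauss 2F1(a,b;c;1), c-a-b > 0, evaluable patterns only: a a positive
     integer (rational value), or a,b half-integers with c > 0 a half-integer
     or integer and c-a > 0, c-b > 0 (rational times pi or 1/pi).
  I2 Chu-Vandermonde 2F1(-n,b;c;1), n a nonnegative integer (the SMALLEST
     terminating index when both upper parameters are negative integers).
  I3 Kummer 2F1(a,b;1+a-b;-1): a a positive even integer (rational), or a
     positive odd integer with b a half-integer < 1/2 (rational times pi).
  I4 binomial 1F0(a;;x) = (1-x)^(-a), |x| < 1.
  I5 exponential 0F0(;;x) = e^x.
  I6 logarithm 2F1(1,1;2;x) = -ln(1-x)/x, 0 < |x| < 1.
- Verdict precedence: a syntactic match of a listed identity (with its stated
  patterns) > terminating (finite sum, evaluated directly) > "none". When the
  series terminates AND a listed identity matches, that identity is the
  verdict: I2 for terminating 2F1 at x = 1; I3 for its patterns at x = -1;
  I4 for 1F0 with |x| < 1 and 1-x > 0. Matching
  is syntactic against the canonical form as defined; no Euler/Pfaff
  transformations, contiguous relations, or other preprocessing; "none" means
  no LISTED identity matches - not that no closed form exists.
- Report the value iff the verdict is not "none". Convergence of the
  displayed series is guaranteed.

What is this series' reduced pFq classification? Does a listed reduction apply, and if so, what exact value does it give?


Reduced: x = 1, 2F1, upper = {-2, -5/7}, lower = {-5/6}, C = -1. Verdict: this is Vandermonde's identity (I2) (terminating 2F1 at x = 1 with n = 2, b = -5/7, c = -5/6). Sum: -37/49.

Structural cue: x = 1 and factor the ratio over Q (prefactor -1): negated roots = parameters.
Step ratio: r(k) = 1 * (k-2) (k-5/7) / [(k-5/6) (k+1)] ; factor over Q: parameters, x = 1, and C = -1.


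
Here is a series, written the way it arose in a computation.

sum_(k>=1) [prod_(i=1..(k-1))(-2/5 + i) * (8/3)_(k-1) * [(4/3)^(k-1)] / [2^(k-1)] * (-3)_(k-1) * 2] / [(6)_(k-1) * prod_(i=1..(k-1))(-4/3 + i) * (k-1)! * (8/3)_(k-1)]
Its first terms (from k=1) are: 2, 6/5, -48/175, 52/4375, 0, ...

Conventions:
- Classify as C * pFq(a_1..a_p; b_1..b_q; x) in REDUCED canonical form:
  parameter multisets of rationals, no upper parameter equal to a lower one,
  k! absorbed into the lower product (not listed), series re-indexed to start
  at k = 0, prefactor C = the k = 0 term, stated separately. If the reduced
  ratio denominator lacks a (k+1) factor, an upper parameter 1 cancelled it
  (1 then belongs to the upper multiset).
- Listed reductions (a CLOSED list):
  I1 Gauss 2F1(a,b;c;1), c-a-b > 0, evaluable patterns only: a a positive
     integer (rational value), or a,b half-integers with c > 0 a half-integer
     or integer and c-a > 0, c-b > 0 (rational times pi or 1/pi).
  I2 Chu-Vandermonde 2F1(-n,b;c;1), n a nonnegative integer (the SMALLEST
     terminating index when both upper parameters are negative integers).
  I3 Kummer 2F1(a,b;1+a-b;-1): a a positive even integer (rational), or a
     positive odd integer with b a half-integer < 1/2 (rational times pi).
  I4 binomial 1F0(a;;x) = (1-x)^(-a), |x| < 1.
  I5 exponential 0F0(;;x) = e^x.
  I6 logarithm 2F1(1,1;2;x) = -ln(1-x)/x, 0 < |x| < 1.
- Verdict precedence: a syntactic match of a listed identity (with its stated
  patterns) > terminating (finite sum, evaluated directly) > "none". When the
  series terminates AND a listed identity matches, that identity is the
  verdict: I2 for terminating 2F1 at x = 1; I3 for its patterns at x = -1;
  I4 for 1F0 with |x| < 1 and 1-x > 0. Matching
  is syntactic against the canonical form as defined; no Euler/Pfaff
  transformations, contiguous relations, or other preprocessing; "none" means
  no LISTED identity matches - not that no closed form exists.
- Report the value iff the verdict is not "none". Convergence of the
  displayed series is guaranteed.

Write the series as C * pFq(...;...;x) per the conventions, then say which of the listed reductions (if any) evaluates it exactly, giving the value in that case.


Classification (C = 2): 2F2 with upper {-3, 3/5}, lower {-1/3, 6}, argument x = 2/3. Verdict: terminating - no listed pattern fits, but -3 in the upper list cuts the series at k = 3; direct evaluation. Hence: 1836/625.

First insight: t_0 being 2, the two k-th powers (prefactor 2) combine into one argument.
Term ratio: r(k) = (2/3) * (k-3) (k+3/5) / [(k-1/3) (k+6) (k+1)] - poly over poly, x = (2/3) from leading terms; C = 2 at k = 0.


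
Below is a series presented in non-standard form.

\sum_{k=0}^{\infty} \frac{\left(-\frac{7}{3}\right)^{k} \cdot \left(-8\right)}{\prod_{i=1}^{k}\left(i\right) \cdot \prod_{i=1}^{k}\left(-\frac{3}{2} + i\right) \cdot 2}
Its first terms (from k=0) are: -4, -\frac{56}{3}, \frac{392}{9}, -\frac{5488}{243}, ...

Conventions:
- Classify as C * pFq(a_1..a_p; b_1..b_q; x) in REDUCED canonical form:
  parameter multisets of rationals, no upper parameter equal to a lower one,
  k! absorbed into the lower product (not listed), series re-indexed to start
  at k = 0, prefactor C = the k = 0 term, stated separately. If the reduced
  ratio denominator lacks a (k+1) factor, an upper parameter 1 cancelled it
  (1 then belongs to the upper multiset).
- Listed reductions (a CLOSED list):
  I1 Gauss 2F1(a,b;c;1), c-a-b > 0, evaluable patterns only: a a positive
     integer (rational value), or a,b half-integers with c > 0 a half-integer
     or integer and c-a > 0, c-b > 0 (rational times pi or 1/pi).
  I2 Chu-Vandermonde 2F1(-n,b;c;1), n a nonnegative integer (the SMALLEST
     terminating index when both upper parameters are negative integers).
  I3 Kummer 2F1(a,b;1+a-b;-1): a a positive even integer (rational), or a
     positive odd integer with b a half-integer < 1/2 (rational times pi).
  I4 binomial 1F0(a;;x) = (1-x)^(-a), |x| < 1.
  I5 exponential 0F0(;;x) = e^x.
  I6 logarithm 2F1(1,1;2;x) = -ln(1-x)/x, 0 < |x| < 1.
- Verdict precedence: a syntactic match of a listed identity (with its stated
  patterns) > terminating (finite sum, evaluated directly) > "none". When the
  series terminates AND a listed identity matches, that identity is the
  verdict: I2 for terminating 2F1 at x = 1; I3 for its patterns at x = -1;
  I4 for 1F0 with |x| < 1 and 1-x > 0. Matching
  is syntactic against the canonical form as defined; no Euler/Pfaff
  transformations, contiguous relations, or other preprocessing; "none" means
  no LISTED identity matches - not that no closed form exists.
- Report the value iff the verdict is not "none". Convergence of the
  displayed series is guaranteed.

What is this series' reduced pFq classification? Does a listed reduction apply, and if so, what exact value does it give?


Key observation: x = -\frac{7}{3} and the lower running product (prefactor -4) is a rising factorial.
Ratio: r(k) = -\frac{7}{3} * 1 / [(k-\frac{1}{2}) (k+1)] ; factor over Q: parameters, x = -\frac{7}{3}, and C = -4.

Reduced: x = -\frac{7}{3}, 0F1, upper = {-}, lower = {-\frac{1}{2}}, C = -4. Verdict: none - at argument -\frac{7}{3} the multisets {-} ; {-\frac{1}{2}} match no listed identity.


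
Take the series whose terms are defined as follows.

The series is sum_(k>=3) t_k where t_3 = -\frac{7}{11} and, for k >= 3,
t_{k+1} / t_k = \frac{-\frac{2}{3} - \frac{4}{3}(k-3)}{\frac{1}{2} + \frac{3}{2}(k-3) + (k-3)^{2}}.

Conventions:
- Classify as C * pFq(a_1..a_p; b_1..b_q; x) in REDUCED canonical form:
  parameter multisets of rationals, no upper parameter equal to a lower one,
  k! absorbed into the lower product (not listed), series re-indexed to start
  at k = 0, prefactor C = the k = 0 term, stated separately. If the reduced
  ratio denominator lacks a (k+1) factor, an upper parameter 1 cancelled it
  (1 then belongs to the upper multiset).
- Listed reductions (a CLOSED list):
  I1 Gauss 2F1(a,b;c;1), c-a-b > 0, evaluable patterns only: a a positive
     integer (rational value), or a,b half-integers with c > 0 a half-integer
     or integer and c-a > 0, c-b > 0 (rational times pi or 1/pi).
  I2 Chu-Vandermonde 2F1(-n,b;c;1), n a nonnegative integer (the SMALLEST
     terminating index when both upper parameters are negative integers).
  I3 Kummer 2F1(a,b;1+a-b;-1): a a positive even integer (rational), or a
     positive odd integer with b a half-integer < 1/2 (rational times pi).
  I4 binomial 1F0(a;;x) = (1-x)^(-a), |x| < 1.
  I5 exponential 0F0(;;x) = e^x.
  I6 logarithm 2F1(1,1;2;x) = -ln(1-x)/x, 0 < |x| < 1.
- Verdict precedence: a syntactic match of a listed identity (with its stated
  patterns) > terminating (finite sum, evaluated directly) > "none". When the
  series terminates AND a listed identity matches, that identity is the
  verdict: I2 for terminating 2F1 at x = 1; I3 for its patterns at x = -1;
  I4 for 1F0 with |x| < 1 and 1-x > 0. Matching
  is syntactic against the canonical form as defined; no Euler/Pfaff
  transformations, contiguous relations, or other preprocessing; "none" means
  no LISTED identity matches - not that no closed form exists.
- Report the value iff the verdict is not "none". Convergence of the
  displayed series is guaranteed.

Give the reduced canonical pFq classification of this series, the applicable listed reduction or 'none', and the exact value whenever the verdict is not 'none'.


This is -\frac{7}{11} * 0F0(-; -; -\frac{4}{3}) in reduced canonical form. Verdict: this is the I5 exponential reduction (the 0F0 exponential series at x = -\frac{4}{3}). Hence: \left(-\frac{7}{11}\right) \cdot e^{-\frac{4}{3}}.

Key step: with t_0 = -\frac{7}{11}, the parameter 1/2 appears in both the upper and lower lists and cancels.
Adjacent-term ratio: r(k) = -\frac{4}{3} * 1 / [(k+1)] - rational in k, leading ratio -\frac{4}{3}; with t_0 = -\frac{7}{11}, classification follows.


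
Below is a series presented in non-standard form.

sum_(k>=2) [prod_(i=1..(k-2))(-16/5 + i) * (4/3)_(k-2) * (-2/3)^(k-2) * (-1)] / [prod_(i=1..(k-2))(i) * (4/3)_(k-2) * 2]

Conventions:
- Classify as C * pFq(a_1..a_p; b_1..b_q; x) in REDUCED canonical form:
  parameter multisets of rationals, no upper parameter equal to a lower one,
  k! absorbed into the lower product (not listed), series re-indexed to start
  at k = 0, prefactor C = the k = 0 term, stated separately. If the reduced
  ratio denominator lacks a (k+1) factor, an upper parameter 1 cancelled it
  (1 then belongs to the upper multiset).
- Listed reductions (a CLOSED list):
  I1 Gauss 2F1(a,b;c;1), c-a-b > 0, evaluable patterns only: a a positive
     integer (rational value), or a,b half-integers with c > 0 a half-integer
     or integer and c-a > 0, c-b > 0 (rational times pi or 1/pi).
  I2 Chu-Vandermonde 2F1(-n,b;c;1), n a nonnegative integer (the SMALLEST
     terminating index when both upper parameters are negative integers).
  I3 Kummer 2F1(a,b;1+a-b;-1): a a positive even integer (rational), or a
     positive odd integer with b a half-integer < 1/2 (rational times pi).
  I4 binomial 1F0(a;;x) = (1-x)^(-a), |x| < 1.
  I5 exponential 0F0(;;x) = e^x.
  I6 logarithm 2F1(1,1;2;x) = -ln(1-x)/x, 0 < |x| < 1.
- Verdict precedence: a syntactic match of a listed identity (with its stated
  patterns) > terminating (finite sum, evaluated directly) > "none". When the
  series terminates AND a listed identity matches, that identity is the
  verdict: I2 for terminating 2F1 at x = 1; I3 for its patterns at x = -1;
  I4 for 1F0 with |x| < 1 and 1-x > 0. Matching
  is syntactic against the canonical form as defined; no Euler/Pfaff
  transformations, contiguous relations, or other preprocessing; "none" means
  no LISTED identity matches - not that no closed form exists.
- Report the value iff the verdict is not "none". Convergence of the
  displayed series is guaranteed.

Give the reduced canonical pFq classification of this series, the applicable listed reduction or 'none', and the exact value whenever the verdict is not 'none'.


Canonical form: C = -1/2 times 1F0 with upper {-11/5}, lower {-}, x = -2/3. Verdict: the I4 binomial reduction matches (the 1F0 binomial series: exponent 11/5, x = -2/3). Sum: (-1/2) * (5/3)^(11/5).

Key step: t_0 = -1/2 here, and the constant factors (C = -1/2, x = -2/3) combine into one prefactor.
Adjacent-term ratio: r(k) = (-2/3) * (k-11/5) / [(k+1)] - rational in k, leading ratio (-2/3); with t_0 = -1/2, classification follows.


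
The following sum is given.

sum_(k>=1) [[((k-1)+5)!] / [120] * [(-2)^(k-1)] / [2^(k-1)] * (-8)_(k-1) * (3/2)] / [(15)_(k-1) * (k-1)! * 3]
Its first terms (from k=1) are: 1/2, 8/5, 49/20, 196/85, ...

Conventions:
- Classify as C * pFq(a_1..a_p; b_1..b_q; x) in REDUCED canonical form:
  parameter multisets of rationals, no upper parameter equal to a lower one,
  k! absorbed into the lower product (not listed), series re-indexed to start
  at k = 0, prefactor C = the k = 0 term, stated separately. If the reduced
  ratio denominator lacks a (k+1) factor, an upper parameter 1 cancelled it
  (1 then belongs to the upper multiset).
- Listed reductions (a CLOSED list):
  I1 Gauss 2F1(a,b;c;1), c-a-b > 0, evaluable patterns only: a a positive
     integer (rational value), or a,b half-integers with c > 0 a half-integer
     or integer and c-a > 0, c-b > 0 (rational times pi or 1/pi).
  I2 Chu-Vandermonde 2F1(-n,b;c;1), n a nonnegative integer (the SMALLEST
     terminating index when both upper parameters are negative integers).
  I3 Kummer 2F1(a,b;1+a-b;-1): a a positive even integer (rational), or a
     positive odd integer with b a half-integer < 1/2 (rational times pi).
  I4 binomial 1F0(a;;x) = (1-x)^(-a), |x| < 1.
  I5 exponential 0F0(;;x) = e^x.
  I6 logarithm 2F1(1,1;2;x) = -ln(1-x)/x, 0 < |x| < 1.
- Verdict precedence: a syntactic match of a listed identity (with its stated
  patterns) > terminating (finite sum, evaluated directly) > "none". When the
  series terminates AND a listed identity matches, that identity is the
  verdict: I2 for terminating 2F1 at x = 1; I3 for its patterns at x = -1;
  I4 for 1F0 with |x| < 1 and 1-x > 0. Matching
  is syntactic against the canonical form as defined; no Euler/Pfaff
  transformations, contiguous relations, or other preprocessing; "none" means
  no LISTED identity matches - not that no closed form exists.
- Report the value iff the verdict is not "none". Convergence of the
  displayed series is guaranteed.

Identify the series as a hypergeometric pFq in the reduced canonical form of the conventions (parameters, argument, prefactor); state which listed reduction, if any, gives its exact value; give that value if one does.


This is 1/2 * 2F1(-8, 6; 15; -1) in reduced canonical form. Verdict at x = -1: Kummer (I3) matches (x = -1; c = 15 equals 1+a-b for upper {-8, 6}: listed pattern). Hence: 91/10.

Key step: t_0 being 1/2, the constant factors (prefactor 1/2) combine into one prefactor.
Adjacent-term ratio: r(k) = (-1) * (k-8) (k+6) / [(k+15) (k+1)] ; factor over Q: parameters, x = (-1), and C = 1/2.


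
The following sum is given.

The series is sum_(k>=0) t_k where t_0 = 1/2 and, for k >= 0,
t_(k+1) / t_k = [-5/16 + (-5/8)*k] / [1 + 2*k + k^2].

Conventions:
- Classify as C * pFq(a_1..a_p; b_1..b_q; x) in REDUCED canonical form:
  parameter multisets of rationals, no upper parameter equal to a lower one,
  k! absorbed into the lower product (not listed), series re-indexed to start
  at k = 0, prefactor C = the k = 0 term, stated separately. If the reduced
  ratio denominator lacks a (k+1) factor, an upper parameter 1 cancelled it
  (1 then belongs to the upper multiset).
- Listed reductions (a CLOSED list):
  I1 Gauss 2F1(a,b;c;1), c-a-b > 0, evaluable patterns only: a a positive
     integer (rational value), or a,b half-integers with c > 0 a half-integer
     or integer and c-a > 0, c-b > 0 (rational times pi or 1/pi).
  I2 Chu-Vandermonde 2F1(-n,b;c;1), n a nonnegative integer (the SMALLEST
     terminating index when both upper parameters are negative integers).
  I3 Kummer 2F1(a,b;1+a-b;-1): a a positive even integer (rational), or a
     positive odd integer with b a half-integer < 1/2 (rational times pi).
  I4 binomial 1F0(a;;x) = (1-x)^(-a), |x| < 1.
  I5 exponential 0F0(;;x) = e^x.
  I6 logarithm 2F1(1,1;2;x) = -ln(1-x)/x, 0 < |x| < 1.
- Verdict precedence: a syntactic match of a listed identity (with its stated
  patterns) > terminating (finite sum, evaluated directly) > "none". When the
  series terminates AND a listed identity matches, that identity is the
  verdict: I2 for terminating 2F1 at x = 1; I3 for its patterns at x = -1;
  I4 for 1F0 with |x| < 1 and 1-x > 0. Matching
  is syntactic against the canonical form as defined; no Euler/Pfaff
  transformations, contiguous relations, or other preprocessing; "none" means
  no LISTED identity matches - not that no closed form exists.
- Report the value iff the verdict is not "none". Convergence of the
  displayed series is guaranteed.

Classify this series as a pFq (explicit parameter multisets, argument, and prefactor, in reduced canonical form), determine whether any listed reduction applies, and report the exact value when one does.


Canonical form: C = 1/2 times 1F1 with upper {1/2}, lower {1}, x = -5/8. Verdict: none - this 1F1 at x = -5/8 matches no listed pattern, and upper {1/2} holds no stopper.

Key observation: t_0 = 1/2 here, and roots of the ratio polynomials (prefactor 1/2) are the negated parameters.
Step ratio: r(k) = (-5/8) * (k+1/2) / [(k+1) (k+1)] - rational; roots negated = parameters, x = (-5/8), C = 1/2.


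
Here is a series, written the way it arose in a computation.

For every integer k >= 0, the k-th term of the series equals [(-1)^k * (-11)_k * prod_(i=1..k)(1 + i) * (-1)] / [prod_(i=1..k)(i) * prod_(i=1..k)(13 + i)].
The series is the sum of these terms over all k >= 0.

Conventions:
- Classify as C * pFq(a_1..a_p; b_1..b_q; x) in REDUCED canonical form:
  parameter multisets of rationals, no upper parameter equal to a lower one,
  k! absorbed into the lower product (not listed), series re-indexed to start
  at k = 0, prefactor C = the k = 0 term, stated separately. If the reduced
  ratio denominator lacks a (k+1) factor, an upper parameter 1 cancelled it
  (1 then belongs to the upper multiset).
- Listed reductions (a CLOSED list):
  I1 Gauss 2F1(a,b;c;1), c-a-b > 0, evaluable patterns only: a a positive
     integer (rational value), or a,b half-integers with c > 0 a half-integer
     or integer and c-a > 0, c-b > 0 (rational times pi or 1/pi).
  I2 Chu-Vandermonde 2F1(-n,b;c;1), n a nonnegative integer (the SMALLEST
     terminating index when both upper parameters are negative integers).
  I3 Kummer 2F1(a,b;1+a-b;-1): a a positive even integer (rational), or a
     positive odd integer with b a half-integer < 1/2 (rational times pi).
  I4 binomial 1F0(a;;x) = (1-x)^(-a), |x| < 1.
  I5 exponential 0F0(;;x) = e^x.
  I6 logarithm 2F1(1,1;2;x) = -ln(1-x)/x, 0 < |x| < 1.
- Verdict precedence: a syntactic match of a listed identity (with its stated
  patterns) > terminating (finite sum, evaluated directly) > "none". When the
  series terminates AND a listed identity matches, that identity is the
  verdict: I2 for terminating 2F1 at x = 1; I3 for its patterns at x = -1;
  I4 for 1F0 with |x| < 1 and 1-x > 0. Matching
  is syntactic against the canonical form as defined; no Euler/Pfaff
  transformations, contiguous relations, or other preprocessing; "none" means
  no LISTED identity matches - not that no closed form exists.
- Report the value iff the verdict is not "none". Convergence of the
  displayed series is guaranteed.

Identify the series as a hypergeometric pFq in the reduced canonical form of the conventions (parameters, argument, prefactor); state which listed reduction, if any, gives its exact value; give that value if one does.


With C = -1: the canonical form is 2F1(-11, 2; 14; -1). Verdict: Kummer's theorem (I3) applies (x = -1; c = 14 equals 1+a-b for upper {-11, 2}: listed pattern). Hence: -13/2.

Key step: t_0 = -1 here, and the running product (prefactor -1) telescopes to a rising factorial.
Term ratio: r(k) = (-1) * (k-11) (k+2) / [(k+14) (k+1)] ; factor over Q: parameters, x = (-1), and C = -1.


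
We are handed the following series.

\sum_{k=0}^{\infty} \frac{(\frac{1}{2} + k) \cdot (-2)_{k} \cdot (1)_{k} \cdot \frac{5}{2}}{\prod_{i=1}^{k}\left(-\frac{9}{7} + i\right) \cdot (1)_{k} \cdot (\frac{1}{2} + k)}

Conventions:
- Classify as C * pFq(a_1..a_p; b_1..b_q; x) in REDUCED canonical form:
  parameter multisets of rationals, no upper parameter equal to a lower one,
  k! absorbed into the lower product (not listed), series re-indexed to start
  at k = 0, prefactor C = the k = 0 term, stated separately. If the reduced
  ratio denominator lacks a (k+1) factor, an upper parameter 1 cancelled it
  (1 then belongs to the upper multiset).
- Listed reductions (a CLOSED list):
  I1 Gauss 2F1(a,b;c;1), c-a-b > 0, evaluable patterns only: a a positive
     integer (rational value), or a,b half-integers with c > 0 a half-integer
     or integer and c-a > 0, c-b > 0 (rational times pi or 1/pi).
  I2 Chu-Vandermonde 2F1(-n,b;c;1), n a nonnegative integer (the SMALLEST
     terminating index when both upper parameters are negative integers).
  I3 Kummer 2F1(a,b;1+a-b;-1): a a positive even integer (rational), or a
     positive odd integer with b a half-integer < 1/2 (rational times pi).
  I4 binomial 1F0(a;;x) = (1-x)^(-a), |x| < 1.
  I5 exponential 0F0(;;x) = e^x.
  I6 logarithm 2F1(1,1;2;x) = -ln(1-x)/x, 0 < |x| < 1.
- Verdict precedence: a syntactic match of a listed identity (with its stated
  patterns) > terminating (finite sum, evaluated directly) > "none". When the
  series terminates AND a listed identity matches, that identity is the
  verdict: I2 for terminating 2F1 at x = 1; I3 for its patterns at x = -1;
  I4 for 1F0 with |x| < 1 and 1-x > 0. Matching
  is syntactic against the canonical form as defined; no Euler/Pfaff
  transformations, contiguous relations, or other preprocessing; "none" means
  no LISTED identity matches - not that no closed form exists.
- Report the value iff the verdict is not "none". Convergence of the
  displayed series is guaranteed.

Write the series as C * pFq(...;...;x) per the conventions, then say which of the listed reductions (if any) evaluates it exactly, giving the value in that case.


Prefactor \frac{5}{2}, argument 1: 2F1 with upper {-2, 1} over lower {-\frac{2}{7}}. Verdict (x = 1): Chu-Vandermonde (I2) applies (terminating 2F1 at x = 1 with n = 2, b = 1, c = -\frac{2}{7}). Hence: -\frac{9}{2}.

Key observation: t_0 = \frac{5}{2} here, and (1)_k (C = 5/2) is k! itself.
Ratio: r(k) = 1 * (k-2) (k+1) / [(k-\frac{2}{7}) (k+1)] - poly over poly, x = 1 from leading terms; C = \frac{5}{2} at k = 0.


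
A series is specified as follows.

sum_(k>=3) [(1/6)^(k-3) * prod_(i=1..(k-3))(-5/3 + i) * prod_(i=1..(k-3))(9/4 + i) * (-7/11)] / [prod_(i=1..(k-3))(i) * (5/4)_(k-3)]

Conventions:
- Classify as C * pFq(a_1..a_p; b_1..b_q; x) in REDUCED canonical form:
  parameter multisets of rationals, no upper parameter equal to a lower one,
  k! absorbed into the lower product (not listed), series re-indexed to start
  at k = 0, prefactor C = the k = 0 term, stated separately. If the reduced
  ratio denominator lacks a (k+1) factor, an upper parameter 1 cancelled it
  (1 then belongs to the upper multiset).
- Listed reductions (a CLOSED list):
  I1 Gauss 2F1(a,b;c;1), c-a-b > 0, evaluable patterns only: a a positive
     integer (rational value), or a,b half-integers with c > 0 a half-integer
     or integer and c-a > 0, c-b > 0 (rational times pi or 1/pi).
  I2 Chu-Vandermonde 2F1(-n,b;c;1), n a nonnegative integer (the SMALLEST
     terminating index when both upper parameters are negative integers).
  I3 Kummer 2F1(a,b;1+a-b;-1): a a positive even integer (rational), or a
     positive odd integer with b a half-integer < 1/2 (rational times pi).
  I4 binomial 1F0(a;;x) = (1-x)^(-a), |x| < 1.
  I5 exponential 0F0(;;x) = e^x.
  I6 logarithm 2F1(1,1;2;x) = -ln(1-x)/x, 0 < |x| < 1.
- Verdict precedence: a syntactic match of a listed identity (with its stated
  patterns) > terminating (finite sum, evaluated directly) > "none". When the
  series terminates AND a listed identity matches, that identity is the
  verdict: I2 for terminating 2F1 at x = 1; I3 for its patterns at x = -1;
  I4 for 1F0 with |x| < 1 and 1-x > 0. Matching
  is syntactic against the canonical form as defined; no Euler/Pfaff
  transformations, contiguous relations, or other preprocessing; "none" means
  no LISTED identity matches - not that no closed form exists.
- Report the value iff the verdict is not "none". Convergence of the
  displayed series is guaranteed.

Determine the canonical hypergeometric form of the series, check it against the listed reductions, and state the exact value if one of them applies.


At argument 1/6: a 2F1 with upper {-2/3, 13/4}, lower {5/4}, scaled by C = -7/11. Verdict: none - this 2F1 at x = 1/6 matches no listed pattern, and upper {-2/3, 13/4} holds no stopper.

Key observation: from the first term -7/11: the running product (C = -7/11, x = 1/6) telescopes to a rising factorial.
Ratio: r(k) = (1/6) * (k-2/3) (k+13/4) / [(k+5/4) (k+1)] - rational; roots negated = parameters, x = (1/6), C = -7/11.


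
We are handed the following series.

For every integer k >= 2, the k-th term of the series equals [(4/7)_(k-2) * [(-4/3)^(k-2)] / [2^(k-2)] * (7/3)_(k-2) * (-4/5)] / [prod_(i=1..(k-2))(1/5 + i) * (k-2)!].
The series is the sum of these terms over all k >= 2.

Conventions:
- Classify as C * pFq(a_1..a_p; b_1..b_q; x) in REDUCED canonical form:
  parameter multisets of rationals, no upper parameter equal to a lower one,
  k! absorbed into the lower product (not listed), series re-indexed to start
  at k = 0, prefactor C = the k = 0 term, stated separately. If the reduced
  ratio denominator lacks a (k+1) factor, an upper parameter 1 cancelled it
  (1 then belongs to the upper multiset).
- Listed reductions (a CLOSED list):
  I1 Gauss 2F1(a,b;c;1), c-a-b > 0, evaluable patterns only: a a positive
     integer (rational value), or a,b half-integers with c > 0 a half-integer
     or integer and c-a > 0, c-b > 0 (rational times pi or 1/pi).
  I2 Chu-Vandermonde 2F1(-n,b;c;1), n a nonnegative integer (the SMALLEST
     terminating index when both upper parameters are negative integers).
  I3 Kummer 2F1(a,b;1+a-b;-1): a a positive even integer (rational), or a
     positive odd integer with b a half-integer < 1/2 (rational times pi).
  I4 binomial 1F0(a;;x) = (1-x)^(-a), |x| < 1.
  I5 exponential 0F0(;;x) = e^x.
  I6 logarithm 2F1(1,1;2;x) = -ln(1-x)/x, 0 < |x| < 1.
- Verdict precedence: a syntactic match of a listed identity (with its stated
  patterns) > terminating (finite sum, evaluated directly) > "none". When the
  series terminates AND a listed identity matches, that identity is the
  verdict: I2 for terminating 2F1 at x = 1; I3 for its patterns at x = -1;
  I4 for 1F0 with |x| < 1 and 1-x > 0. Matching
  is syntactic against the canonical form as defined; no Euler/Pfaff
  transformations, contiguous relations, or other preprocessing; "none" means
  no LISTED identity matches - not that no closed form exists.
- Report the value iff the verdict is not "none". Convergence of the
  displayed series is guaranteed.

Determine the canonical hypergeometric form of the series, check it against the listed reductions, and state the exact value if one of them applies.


Canonical form: C = -4/5 times 2F1 with upper {4/7, 7/3}, lower {6/5}, x = -2/3. Verdict: none (x = -2/3): each listed identity misses the multisets {4/7, 7/3} ; {6/5}.

Key step: x = (-2/3) and the two k-th powers (C = -4/5, x = -2/3) combine into one argument.
Term ratio: r(k) = (-2/3) * (k+4/7) (k+7/3) / [(k+6/5) (k+1)] - rational in k. x = (-2/3); t_0 = -4/5; negate the roots.


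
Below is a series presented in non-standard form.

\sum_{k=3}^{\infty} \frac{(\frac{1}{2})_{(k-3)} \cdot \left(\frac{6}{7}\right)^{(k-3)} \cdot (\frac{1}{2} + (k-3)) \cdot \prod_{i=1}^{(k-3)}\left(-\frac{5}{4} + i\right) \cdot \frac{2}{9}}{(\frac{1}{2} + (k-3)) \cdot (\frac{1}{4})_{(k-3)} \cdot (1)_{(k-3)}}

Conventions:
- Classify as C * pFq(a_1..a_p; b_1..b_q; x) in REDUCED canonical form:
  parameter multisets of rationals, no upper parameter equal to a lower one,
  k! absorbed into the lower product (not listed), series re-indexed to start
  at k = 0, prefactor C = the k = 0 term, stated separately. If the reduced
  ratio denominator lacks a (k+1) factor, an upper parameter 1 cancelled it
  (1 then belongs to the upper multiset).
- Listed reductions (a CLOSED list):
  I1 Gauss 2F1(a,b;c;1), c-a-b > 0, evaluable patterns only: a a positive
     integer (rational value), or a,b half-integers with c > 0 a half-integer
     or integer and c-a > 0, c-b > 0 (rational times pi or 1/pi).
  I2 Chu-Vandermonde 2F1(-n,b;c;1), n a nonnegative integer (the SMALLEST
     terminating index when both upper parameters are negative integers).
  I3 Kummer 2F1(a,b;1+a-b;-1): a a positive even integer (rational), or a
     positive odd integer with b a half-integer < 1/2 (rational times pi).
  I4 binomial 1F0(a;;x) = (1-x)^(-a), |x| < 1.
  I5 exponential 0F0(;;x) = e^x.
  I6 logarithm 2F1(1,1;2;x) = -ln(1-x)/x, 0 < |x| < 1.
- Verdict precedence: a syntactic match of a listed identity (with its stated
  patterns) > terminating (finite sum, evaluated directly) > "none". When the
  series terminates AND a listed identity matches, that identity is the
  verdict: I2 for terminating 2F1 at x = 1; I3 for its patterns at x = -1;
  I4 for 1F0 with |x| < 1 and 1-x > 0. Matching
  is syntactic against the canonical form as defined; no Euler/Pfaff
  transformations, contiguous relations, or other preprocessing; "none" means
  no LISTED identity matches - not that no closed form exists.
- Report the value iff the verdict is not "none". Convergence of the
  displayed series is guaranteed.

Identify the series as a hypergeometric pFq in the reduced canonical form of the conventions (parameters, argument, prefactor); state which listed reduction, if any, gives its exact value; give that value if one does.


The series (x = \frac{6}{7}) is 2F1: upper {-\frac{1}{4}, \frac{1}{2}}, lower {\frac{1}{4}}, prefactor \frac{2}{9}. Verdict: none. A 2F1 with upper {-\frac{1}{4}, \frac{1}{2}} fits none of I1-I6 at x = \frac{6}{7}; the sum runs forever.

First insight: t_0 = \frac{2}{9} here, and (1)_k (prefactor 2/9) is k! itself.
Step ratio: r(k) = \frac{6}{7} * (k-\frac{1}{4}) (k+\frac{1}{2}) / [(k+\frac{1}{4}) (k+1)] - rational in k, leading ratio \frac{6}{7}; with t_0 = \frac{2}{9}, classification follows.


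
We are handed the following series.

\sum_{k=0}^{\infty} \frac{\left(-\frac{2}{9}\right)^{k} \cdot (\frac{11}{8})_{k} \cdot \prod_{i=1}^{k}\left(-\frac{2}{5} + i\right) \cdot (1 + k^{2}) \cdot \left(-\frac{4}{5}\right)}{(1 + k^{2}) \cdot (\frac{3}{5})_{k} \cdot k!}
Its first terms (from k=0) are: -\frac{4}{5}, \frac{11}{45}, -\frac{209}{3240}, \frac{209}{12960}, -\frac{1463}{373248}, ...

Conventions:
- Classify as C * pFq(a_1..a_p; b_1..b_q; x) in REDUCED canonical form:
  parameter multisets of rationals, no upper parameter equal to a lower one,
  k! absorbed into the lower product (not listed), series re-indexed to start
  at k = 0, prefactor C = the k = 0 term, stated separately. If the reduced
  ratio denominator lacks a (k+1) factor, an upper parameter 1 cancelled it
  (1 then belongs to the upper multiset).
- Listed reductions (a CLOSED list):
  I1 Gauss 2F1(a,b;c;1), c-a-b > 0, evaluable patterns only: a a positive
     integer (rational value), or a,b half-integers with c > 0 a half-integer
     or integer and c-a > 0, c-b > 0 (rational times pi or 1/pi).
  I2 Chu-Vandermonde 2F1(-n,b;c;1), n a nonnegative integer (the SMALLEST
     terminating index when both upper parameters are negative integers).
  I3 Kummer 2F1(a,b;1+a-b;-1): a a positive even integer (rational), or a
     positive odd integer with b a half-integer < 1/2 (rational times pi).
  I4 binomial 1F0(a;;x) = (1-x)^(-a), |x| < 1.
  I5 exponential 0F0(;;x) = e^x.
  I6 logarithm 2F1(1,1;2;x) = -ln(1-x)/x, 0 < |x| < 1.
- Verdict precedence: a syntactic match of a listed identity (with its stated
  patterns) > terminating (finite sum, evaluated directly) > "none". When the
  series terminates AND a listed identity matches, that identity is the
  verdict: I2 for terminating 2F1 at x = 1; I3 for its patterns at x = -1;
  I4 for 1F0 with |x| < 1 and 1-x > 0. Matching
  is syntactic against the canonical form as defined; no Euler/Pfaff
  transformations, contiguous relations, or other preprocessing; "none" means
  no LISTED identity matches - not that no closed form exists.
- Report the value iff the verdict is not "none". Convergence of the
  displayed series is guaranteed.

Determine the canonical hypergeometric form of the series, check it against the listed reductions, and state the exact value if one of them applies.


Reduced: x = -\frac{2}{9}, 1F0, upper = {\frac{11}{8}}, lower = {-}, C = -\frac{4}{5}. Verdict: this is the I4 binomial reduction (the 1F0 binomial series: exponent -11/8, x = -\frac{2}{9}). Exact value: \left(-\frac{4}{5}\right) \cdot \left(\frac{11}{9}\right)^{-\frac{11}{8}}.

The tell: with t_0 = -\frac{4}{5}, k^2 + 1 divides numerator and denominator alike; C = -4/5, x = -2/9 after cancelling.
Adjacent-term ratio: r(k) = -\frac{2}{9} * (k+\frac{11}{8}) / [(k+1)] - rational in k, leading ratio -\frac{2}{9}; with t_0 = -\frac{4}{5}, classification follows.


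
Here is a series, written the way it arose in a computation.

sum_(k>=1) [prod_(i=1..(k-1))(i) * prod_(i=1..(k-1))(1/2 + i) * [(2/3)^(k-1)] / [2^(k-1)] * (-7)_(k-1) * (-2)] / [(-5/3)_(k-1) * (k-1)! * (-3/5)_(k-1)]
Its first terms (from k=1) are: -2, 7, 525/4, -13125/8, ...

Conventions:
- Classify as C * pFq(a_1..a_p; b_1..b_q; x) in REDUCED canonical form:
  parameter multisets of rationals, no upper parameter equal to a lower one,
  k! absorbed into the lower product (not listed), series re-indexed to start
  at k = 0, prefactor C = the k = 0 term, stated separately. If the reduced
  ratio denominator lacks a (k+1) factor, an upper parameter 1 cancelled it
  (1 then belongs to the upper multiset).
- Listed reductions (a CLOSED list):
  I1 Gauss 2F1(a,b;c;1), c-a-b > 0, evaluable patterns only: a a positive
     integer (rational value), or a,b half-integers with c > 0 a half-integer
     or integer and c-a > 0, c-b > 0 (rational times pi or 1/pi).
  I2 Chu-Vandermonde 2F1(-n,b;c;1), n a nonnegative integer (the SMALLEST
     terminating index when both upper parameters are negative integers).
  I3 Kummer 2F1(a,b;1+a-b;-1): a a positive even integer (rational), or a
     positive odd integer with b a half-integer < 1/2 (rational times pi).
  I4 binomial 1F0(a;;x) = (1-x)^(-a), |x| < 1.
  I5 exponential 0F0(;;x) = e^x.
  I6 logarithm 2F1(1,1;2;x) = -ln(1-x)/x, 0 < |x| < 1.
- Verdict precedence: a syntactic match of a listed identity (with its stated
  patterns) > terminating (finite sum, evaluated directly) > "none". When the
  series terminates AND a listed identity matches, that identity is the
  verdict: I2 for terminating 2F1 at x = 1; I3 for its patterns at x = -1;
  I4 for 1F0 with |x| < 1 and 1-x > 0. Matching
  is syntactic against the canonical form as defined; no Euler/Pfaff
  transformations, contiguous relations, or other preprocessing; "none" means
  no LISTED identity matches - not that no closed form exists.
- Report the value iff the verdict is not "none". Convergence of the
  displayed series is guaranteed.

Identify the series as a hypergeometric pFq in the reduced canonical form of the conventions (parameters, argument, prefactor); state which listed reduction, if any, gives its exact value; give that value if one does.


At argument 1/3: a 3F2 with upper {-7, 1, 3/2}, lower {-5/3, -3/5}, scaled by C = -2. Verdict: terminating - the sum ends at index 7 because -7 is a negative integer; exact evaluation follows. Hence: 33715/17408.

Key observation: with t_0 = -2, the running product (C = -2, x = 1/3) telescopes to a rising factorial.
Adjacent-term ratio: r(k) = (1/3) * (k-7) (k+1) (k+3/2) / [(k-5/3) (k-3/5) (k+1)] - rational; roots negated = parameters, x = (1/3), C = -2.


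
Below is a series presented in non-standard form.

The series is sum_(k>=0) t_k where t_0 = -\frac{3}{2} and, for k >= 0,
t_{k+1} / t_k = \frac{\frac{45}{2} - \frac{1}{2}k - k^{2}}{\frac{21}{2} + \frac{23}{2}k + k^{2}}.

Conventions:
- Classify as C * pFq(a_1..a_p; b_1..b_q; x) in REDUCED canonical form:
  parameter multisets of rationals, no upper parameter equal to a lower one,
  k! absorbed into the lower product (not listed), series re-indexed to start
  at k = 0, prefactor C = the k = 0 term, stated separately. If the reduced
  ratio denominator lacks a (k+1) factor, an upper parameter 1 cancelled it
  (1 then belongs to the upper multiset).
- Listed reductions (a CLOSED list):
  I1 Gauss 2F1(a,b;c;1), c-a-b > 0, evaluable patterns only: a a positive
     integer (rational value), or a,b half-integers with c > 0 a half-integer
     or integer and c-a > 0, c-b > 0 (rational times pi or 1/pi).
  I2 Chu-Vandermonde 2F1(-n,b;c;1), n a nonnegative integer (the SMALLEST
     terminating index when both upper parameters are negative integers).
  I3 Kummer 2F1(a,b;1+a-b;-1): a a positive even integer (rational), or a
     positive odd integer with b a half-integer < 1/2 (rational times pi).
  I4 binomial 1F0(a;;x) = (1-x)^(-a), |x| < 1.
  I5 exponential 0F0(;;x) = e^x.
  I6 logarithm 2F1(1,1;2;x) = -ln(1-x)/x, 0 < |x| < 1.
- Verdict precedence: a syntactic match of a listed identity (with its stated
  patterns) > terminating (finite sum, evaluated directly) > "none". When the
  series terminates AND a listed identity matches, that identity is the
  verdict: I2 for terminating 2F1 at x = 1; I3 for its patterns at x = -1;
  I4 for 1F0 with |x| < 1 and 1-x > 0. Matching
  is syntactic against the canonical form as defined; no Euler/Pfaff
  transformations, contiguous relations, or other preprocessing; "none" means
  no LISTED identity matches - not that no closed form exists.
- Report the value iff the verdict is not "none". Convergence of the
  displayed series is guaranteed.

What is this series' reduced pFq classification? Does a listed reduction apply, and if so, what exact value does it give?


Structural cue: x = -1 and the expanded ratio factors over Q; prefactor -3/2, roots give parameters.
Consecutive-term ratio: r(k) = -1 * (k-\frac{9}{2}) (k+5) / [(k+\frac{21}{2}) (k+1)] - rational; roots negated = parameters, x = -1, C = -\frac{3}{2}.

Canonical form: C = -\frac{3}{2} times 2F1 with upper {-\frac{9}{2}, 5}, lower {\frac{21}{2}}, x = -1. Verdict: this is Kummer's theorem (I3) (x = -1; c = \frac{21}{2} equals 1+a-b for upper {-\frac{9}{2}, 5}: listed pattern). Exact value: \left(-\frac{6235515}{2097152}\right) \cdot \pi.


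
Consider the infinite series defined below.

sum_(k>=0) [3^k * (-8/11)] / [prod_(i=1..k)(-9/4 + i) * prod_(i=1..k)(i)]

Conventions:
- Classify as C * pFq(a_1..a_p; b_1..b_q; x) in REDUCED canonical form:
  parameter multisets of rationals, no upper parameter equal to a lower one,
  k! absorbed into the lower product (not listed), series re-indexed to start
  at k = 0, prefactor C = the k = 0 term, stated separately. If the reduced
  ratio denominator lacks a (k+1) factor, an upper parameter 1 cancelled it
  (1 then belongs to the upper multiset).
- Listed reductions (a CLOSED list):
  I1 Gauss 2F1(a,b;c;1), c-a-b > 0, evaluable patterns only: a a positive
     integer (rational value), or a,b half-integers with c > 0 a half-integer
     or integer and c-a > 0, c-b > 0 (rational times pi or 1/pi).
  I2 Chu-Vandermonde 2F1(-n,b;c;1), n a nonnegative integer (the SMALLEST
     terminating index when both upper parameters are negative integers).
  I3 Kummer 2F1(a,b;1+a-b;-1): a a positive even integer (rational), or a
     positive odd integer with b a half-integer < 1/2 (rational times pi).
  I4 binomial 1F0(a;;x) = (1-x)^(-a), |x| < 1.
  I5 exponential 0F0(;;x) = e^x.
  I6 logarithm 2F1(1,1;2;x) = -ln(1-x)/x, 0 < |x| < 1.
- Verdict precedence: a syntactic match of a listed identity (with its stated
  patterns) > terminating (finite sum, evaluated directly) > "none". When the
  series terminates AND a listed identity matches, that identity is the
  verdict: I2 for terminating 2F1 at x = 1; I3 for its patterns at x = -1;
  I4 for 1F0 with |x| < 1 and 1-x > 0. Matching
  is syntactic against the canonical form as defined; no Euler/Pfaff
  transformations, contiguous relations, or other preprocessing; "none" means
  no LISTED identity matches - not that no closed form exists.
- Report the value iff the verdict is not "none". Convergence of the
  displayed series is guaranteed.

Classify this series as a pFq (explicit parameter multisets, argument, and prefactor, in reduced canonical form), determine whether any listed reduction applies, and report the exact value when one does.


The tell: t_0 = -8/11 here, and the lower running product (C = -8/11) is a rising factorial.
Step ratio: r(k) = 3 * 1 / [(k-5/4) (k+1)] - rational in k, leading ratio 3; with t_0 = -8/11, classification follows.

Reduced: x = 3, 0F1, upper = {-}, lower = {-5/4}, C = -8/11. Verdict: none. Every listed pattern misses the 0F1 form at 3, upper {-}.
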